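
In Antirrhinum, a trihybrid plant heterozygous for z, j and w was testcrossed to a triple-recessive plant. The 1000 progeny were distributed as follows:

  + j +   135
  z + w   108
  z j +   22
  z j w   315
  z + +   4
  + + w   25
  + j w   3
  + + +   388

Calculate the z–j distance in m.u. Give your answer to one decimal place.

The two most frequent reciprocal classes, z j w and + + +, are the parental types, so the F1 was z j w / + + +.
The two rarest classes, + j w and z + +, are the double crossovers. Comparing them with the parentals, only the z allele has switched, so z is the middle locus and the order is j – z – w.
Crossovers in the j–z interval produce the single-crossover classes z + w and + j + (108 + 135 = 243) plus the double crossovers (7).
RF(j–z) = (243 + 7) / 1000 = 250/1000 = 0.2500 → 25.0 m.u.

25.0 m.u.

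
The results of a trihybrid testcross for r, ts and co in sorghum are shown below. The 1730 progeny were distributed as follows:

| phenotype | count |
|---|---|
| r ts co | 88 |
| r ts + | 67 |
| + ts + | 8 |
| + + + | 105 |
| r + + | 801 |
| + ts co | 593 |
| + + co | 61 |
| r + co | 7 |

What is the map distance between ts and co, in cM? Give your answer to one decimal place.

8.3 cM

The two most frequent reciprocal classes, + ts co and r + +, are the parental types, so the F1 was + ts co / r + +.
The two rarest classes, + ts + and r + co, are the double crossovers. Comparing them with the parentals, only the co allele has switched, so co is the middle locus and the order is ts – co – r.
Crossovers in the ts–co interval produce the single-crossover classes + + co and r ts + (61 + 67 = 128) plus the double crossovers (15).
RF(ts–co) = (128 + 15) / 1730 = 143/1730 = 0.0827 → 8.3 cM.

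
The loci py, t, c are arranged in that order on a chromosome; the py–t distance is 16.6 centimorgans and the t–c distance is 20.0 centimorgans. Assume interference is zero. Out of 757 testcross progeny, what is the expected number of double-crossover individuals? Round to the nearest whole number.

25

Map distances give recombination frequencies of 0.166 and 0.200 for the two intervals.
With no interference, expected double-crossover frequency = 0.166 × 0.200 = 0.03320.
Expected number = 0.03320 × 757 = 25.13 ≈ 25.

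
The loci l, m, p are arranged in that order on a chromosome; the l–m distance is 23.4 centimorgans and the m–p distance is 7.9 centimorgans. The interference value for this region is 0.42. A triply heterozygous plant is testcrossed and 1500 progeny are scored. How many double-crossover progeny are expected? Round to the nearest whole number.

Map distances give recombination frequencies of 0.234 and 0.079 for the two intervals.
With interference 0.42 (so coincidence = 0.58), expected double-crossover frequency = 0.234 × 0.079 × 0.58 = 0.01072.
Expected number = 0.01072 × 1500 = 16.08 ≈ 16.

16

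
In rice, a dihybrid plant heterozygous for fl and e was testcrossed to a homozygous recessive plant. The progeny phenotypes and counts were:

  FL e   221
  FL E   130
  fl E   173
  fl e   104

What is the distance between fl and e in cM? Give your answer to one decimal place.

37.3 cM

The two most frequent classes, FL e (221) and fl E (173), are the parental types, so the F1 was FL e / fl E.
The recombinant classes are FL E and fl e: 130 + 104 = 234.
Recombination frequency = 234/628 = 0.3726 ≈ 37.3%, i.e. 37.3 cM.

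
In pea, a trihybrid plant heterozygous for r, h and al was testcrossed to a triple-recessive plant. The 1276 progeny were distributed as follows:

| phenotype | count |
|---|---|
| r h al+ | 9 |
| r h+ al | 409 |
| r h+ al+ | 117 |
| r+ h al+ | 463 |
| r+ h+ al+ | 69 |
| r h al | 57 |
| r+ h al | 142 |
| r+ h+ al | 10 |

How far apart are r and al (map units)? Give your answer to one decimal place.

21.8 map units

The two most frequent reciprocal classes, r+ h al+ and r h+ al, are the parental types, so the F1 was r+ h al+ / r h+ al.
The two rarest classes, r h al+ and r+ h+ al, are the double crossovers. Comparing them with the parentals, only the r allele has switched, so r is the middle locus and the order is h – r – al.
Crossovers in the r–al interval produce the single-crossover classes r+ h al and r h+ al+ (142 + 117 = 259) plus the double crossovers (19).
RF(r–al) = (259 + 19) / 1276 = 278/1276 = 0.2179 → 21.8 map units.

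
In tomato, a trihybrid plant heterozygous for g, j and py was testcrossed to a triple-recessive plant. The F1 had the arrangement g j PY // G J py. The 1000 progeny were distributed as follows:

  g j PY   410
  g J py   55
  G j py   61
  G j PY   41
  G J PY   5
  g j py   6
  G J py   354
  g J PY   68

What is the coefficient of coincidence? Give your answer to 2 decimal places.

The two rarest classes, g j py and G J PY, are the double crossovers. Comparing them with the parentals, only the py allele has switched, so py is the middle locus and the order is g – py – j.
g–py: (96 + 11)/1000 = 0.1070; py–j: (129 + 11)/1000 = 0.1400.
Expected DCO frequency = 0.1070 × 0.1400 ≈ 0.01498; observed = 11/1000 ≈ 0.01100.
Coefficient of coincidence = 0.01100/0.01498 ≈ 0.73.

0.73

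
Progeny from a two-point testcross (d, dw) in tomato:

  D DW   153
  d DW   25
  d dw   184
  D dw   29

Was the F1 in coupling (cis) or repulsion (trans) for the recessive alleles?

The two most frequent classes are D DW (153) and d dw (184); these are the parental (non-recombinant) types.
So the F1 carried D DW on one chromosome and d dw on the other — the recessive alleles are on the same chromosome (cis / coupling).

cis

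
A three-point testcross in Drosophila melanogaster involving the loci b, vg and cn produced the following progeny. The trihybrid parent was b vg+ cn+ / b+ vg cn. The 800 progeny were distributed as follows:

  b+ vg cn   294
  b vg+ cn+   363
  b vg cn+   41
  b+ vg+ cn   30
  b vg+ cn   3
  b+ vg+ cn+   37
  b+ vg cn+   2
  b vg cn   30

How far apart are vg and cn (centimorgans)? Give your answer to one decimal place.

The two rarest classes, b vg+ cn and b+ vg cn+, are the double crossovers. Comparing them with the parentals, only the cn allele has switched, so cn is the middle locus and the order is vg – cn – b.
Crossovers in the vg–cn interval produce the single-crossover classes b vg cn+ and b+ vg+ cn (41 + 30 = 71) plus the double crossovers (5).
RF(vg–cn) = (71 + 5) / 800 = 76/800 = 0.0950 → 9.5 centimorgans.

9.5 centimorgans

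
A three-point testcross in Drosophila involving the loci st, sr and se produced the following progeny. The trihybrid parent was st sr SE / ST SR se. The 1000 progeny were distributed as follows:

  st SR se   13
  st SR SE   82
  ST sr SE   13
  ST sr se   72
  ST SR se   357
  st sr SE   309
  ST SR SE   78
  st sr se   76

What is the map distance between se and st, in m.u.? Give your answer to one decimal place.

18.0 m.u.

The two rarest classes, ST sr SE and st SR se, are the double crossovers. Comparing them with the parentals, only the st allele has switched, so st is the middle locus and the order is se – st – sr.
Crossovers in the se–st interval produce the single-crossover classes st sr se and ST SR SE (76 + 78 = 154) plus the double crossovers (26).
RF(se–st) = (154 + 26) / 1000 = 180/1000 = 0.1800 → 18.0 m.u.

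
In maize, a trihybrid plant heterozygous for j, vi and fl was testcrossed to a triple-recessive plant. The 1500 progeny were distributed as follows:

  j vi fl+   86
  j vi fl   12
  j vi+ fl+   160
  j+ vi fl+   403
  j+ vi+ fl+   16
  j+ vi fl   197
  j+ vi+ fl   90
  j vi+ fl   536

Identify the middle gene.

vi

The two most frequent reciprocal classes, j vi+ fl and j+ vi fl+, are the parental types, so the F1 was j vi+ fl / j+ vi fl+.
The two rarest classes, j vi fl and j+ vi+ fl+, are the double crossovers. Comparing them with the parentals, only the vi allele has switched, so vi is the middle locus and the order is fl – vi – j.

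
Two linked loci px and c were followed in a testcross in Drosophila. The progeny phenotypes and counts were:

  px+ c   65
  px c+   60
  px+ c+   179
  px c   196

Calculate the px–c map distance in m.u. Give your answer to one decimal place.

The two most frequent classes, px+ c+ (179) and px c (196), are the parental types, so the F1 was px+ c+ / px c.
The recombinant classes are px+ c and px c+: 65 + 60 = 125.
Recombination frequency = 125/500 = 0.2500 ≈ 25.0%, i.e. 25.0 m.u.

25.0 m.u.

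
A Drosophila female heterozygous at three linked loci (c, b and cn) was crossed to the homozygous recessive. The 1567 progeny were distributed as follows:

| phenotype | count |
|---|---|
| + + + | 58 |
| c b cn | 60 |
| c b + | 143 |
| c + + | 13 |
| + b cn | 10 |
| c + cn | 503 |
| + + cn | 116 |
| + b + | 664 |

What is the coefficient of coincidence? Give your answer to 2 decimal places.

0.91

The two most frequent reciprocal classes, + b + and c + cn, are the parental types, so the F1 was + b + / c + cn.
The two rarest classes, + b cn and c + +, are the double crossovers. Comparing them with the parentals, only the cn allele has switched, so cn is the middle locus and the order is c – cn – b.
c–cn: (259 + 23)/1567 = 0.1800; cn–b: (118 + 23)/1567 = 0.0900.
Expected DCO frequency = 0.1800 × 0.0900 ≈ 0.01620; observed = 23/1567 ≈ 0.01468.
Coefficient of coincidence = 0.01468/0.01620 ≈ 0.91.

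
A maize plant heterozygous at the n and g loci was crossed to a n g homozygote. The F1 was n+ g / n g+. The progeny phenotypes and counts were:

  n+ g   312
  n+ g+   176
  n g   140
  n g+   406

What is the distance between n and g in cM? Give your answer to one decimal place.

The recombinant classes are n+ g+ and n g: 176 + 140 = 316.
Recombination frequency = 316/1034 = 0.3056 ≈ 30.6%, i.e. 30.6 cM.

30.6 cM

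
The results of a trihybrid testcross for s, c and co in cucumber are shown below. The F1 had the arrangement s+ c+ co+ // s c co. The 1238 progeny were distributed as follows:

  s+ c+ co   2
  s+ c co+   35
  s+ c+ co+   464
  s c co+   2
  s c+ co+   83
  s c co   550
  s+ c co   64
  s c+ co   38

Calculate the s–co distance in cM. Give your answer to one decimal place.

The two rarest classes, s+ c+ co and s c co+, are the double crossovers. Comparing them with the parentals, only the co allele has switched, so co is the middle locus and the order is c – co – s.
Crossovers in the co–s interval produce the single-crossover classes s c+ co+ and s+ c co (83 + 64 = 147) plus the double crossovers (4).
RF(co–s) = (147 + 4) / 1238 = 151/1238 = 0.1220 → 12.2 cM.

12.2 cM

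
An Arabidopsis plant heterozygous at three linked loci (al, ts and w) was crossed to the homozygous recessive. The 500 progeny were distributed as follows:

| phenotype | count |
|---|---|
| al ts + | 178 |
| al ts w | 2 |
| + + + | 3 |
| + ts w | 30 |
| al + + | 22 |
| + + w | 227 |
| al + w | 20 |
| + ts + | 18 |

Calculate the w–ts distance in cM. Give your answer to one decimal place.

11.4 cM

The two most frequent reciprocal classes, + + w and al ts +, are the parental types, so the F1 was + + w / al ts +.
The two rarest classes, + + + and al ts w, are the double crossovers. Comparing them with the parentals, only the w allele has switched, so w is the middle locus and the order is al – w – ts.
Crossovers in the w–ts interval produce the single-crossover classes + ts w and al + + (30 + 22 = 52) plus the double crossovers (5).
RF(w–ts) = (52 + 5) / 500 = 57/500 = 0.1140 → 11.4 cM.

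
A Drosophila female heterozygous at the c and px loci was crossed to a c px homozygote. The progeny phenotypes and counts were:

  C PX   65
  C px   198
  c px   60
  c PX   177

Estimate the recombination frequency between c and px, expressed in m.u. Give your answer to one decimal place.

The two most frequent classes, C px (198) and c PX (177), are the parental types, so the F1 was C px / c PX.
The recombinant classes are C PX and c px: 65 + 60 = 125.
Recombination frequency = 125/500 = 0.2500 ≈ 25.0%, i.e. 25.0 m.u.

25.0 m.u.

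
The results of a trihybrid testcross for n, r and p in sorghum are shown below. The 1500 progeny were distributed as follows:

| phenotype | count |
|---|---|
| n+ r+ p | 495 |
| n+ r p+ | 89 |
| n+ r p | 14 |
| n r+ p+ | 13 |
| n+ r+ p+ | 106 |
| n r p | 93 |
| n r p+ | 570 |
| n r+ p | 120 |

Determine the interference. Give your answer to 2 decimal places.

The two most frequent reciprocal classes, n+ r+ p and n r p+, are the parental types, so the F1 was n+ r+ p / n r p+.
The two rarest classes, n+ r p and n r+ p+, are the double crossovers. Comparing them with the parentals, only the r allele has switched, so r is the middle locus and the order is p – r – n.
p–r: (199 + 27)/1500 = 0.1507; r–n: (209 + 27)/1500 = 0.1573.
Expected DCO frequency = 0.1507 × 0.1573 ≈ 0.02371; observed = 27/1500 ≈ 0.01800.
Coefficient of coincidence = 0.01800/0.02371 ≈ 0.76; interference = 1 − 0.76 = 0.24.

0.24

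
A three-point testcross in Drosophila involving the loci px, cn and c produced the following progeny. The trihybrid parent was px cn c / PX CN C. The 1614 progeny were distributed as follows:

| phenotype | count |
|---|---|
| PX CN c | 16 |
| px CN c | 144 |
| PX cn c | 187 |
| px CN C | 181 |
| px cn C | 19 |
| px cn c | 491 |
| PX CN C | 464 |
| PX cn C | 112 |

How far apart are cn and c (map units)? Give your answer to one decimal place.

18.0 map units

The two rarest classes, px cn C and PX CN c, are the double crossovers. Comparing them with the parentals, only the c allele has switched, so c is the middle locus and the order is px – c – cn.
Crossovers in the c–cn interval produce the single-crossover classes px CN c and PX cn C (144 + 112 = 256) plus the double crossovers (35).
RF(c–cn) = (256 + 35) / 1614 = 291/1614 = 0.1803 → 18.0 map units.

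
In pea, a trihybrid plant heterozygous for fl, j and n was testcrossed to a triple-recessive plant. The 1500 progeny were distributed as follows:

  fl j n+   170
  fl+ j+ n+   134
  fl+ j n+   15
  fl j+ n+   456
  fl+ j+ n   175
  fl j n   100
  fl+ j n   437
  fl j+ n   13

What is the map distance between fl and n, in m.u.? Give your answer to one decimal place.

17.5 m.u.

The two most frequent reciprocal classes, fl+ j n and fl j+ n+, are the parental types, so the F1 was fl+ j n / fl j+ n+.
The two rarest classes, fl+ j n+ and fl j+ n, are the double crossovers. Comparing them with the parentals, only the n allele has switched, so n is the middle locus and the order is j – n – fl.
Crossovers in the n–fl interval produce the single-crossover classes fl j n and fl+ j+ n+ (100 + 134 = 234) plus the double crossovers (28).
RF(n–fl) = (234 + 28) / 1500 = 262/1500 = 0.1747 → 17.5 m.u.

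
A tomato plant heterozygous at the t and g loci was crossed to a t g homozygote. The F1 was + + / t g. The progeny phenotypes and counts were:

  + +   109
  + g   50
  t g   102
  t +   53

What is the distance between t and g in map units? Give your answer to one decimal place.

32.8 map units

The recombinant classes are + g and t +: 50 + 53 = 103.
Recombination frequency = 103/314 = 0.3280 ≈ 32.8%, i.e. 32.8 map units.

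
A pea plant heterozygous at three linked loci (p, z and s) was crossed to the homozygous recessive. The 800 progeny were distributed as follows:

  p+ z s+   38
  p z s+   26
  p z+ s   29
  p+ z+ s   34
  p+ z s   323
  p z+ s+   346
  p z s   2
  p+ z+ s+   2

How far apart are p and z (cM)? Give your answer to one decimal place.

8.0 cM

The two most frequent reciprocal classes, p z+ s+ and p+ z s, are the parental types, so the F1 was p z+ s+ / p+ z s.
The two rarest classes, p+ z+ s+ and p z s, are the double crossovers. Comparing them with the parentals, only the p allele has switched, so p is the middle locus and the order is z – p – s.
Crossovers in the z–p interval produce the single-crossover classes p z s+ and p+ z+ s (26 + 34 = 60) plus the double crossovers (4).
RF(z–p) = (60 + 4) / 800 = 64/800 = 0.0800 → 8.0 cM.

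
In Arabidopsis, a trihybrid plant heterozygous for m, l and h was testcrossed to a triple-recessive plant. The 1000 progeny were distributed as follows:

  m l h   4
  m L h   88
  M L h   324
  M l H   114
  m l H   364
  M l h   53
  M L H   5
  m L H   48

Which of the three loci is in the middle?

h

The two most frequent reciprocal classes, M L h and m l H, are the parental types, so the F1 was M L h / m l H.
The two rarest classes, M L H and m l h, are the double crossovers. Comparing them with the parentals, only the h allele has switched, so h is the middle locus and the order is l – h – m.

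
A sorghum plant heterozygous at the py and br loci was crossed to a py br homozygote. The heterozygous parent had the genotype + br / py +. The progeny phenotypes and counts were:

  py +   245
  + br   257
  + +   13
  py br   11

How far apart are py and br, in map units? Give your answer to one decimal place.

The recombinant classes are + + and py br: 13 + 11 = 24.
Recombination frequency = 24/526 = 0.0456 ≈ 4.6%, i.e. 4.6 map units.

4.6 map units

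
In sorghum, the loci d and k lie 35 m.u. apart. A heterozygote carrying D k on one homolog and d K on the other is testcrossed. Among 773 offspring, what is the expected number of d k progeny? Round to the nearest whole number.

A map distance of 35 m.u. corresponds to a recombination frequency of 0.350.
The F1 is D k / d K, so d k is a recombinant gamete class with expected frequency r/2 = 0.350/2 = 0.1750.
Expected number = 0.1750 × 773 = 135.27 ≈ 135.

135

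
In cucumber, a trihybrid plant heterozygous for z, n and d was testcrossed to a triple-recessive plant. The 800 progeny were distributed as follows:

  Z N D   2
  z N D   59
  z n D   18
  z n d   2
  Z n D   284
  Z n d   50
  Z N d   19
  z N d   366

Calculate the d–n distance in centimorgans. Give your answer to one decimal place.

14.1 centimorgans

The two most frequent reciprocal classes, z N d and Z n D, are the parental types, so the F1 was z N d / Z n D.
The two rarest classes, z n d and Z N D, are the double crossovers. Comparing them with the parentals, only the n allele has switched, so n is the middle locus and the order is z – n – d.
Crossovers in the n–d interval produce the single-crossover classes z N D and Z n d (59 + 50 = 109) plus the double crossovers (4).
RF(n–d) = (109 + 4) / 800 = 113/800 = 0.1412 → 14.1 centimorgans.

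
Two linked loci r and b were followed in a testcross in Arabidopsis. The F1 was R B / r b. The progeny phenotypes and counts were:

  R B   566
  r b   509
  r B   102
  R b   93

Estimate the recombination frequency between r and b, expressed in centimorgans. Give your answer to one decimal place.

15.4 centimorgans

The recombinant classes are R b and r B: 93 + 102 = 195.
Recombination frequency = 195/1270 = 0.1535 ≈ 15.4%, i.e. 15.4 centimorgans.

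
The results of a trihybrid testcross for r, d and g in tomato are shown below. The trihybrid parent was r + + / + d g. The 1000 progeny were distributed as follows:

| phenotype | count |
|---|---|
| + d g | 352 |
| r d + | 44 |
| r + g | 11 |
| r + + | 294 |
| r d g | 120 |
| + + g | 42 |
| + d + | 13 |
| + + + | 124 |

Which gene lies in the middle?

The two rarest classes, r + g and + d +, are the double crossovers. Comparing them with the parentals, only the g allele has switched, so g is the middle locus and the order is d – g – r.

g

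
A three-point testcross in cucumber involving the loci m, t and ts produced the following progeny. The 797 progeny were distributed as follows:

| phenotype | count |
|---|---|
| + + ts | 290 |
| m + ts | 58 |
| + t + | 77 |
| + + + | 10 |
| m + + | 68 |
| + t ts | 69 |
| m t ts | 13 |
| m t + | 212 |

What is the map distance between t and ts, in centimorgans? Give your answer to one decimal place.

The two most frequent reciprocal classes, + + ts and m t +, are the parental types, so the F1 was + + ts / m t +.
The two rarest classes, + + + and m t ts, are the double crossovers. Comparing them with the parentals, only the ts allele has switched, so ts is the middle locus and the order is m – ts – t.
Crossovers in the ts–t interval produce the single-crossover classes + t ts and m + + (69 + 68 = 137) plus the double crossovers (23).
RF(ts–t) = (137 + 23) / 797 = 160/797 = 0.2008 → 20.1 centimorgans.

20.1 centimorgans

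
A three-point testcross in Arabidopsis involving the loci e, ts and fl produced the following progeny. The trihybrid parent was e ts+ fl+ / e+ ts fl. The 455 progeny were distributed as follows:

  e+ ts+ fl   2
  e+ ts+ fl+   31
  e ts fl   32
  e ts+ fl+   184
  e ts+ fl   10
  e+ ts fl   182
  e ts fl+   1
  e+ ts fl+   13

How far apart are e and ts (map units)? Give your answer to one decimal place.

The two rarest classes, e ts fl+ and e+ ts+ fl, are the double crossovers. Comparing them with the parentals, only the ts allele has switched, so ts is the middle locus and the order is e – ts – fl.
Crossovers in the e–ts interval produce the single-crossover classes e+ ts+ fl+ and e ts fl (31 + 32 = 63) plus the double crossovers (3).
RF(e–ts) = (63 + 3) / 455 = 66/455 = 0.1451 → 14.5 map units.

14.5 map units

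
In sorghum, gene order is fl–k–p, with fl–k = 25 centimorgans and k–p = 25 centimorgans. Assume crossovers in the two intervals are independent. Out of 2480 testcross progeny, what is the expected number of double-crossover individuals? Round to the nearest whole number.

Map distances give recombination frequencies of 0.250 and 0.250 for the two intervals.
With no interference, expected double-crossover frequency = 0.250 × 0.250 = 0.06250.
Expected number = 0.06250 × 2480 = 155.00 ≈ 155.

155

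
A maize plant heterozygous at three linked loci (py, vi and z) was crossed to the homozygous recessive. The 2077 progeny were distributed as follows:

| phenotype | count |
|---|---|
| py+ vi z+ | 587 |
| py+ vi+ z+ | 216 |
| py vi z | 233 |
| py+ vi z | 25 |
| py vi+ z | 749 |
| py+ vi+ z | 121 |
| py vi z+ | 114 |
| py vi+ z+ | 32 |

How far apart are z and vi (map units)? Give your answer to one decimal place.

24.4 map units

The two most frequent reciprocal classes, py+ vi z+ and py vi+ z, are the parental types, so the F1 was py+ vi z+ / py vi+ z.
The two rarest classes, py+ vi z and py vi+ z+, are the double crossovers. Comparing them with the parentals, only the z allele has switched, so z is the middle locus and the order is py – z – vi.
Crossovers in the z–vi interval produce the single-crossover classes py+ vi+ z+ and py vi z (216 + 233 = 449) plus the double crossovers (57).
RF(z–vi) = (449 + 57) / 2077 = 506/2077 = 0.2436 → 24.4 map units.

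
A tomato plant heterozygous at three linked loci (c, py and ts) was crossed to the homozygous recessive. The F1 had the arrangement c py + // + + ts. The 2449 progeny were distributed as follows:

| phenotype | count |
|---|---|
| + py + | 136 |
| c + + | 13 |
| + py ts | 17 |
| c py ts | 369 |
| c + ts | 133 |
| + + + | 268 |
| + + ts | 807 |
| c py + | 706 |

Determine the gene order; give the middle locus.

py

The two rarest classes, c + + and + py ts, are the double crossovers. Comparing them with the parentals, only the py allele has switched, so py is the middle locus and the order is ts – py – c.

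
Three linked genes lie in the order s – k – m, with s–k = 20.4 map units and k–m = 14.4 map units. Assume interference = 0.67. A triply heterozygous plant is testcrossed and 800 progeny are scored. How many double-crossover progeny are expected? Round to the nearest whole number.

Map distances give recombination frequencies of 0.204 and 0.144 for the two intervals.
With interference 0.67 (so coincidence = 0.33), expected double-crossover frequency = 0.204 × 0.144 × 0.33 = 0.00969.
Expected number = 0.00969 × 800 = 7.76 ≈ 8.

8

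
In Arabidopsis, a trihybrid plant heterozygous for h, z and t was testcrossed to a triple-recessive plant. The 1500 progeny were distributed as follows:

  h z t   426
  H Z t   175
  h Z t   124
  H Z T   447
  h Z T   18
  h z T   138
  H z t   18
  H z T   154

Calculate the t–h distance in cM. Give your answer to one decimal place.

23.3 cM

The two most frequent reciprocal classes, h z t and H Z T, are the parental types, so the F1 was h z t / H Z T.
The two rarest classes, H z t and h Z T, are the double crossovers. Comparing them with the parentals, only the h allele has switched, so h is the middle locus and the order is z – h – t.
Crossovers in the h–t interval produce the single-crossover classes h z T and H Z t (138 + 175 = 313) plus the double crossovers (36).
RF(h–t) = (313 + 36) / 1500 = 349/1500 = 0.2327 → 23.3 cM.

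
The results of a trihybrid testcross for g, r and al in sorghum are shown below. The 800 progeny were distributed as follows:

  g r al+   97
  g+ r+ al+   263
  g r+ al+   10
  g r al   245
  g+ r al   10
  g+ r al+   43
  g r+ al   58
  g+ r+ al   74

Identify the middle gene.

g

The two most frequent reciprocal classes, g r al and g+ r+ al+, are the parental types, so the F1 was g r al / g+ r+ al+.
The two rarest classes, g+ r al and g r+ al+, are the double crossovers. Comparing them with the parentals, only the g allele has switched, so g is the middle locus and the order is al – g – r.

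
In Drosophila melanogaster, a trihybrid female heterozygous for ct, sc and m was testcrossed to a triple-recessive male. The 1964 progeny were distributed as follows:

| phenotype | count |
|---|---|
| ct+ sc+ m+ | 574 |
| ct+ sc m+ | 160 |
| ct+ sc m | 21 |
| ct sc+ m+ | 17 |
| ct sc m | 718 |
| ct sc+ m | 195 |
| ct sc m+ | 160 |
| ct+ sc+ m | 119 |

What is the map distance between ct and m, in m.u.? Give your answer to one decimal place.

The two most frequent reciprocal classes, ct+ sc+ m+ and ct sc m, are the parental types, so the F1 was ct+ sc+ m+ / ct sc m.
The two rarest classes, ct sc+ m+ and ct+ sc m, are the double crossovers. Comparing them with the parentals, only the ct allele has switched, so ct is the middle locus and the order is m – ct – sc.
Crossovers in the m–ct interval produce the single-crossover classes ct+ sc+ m and ct sc m+ (119 + 160 = 279) plus the double crossovers (38).
RF(m–ct) = (279 + 38) / 1964 = 317/1964 = 0.1614 → 16.1 m.u.

16.1 m.u.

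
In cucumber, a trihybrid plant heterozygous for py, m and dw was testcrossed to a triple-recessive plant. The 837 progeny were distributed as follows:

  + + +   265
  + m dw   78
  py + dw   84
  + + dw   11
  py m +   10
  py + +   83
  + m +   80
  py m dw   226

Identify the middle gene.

The two most frequent reciprocal classes, py m dw and + + +, are the parental types, so the F1 was py m dw / + + +.
The two rarest classes, py m + and + + dw, are the double crossovers. Comparing them with the parentals, only the dw allele has switched, so dw is the middle locus and the order is m – dw – py.

dw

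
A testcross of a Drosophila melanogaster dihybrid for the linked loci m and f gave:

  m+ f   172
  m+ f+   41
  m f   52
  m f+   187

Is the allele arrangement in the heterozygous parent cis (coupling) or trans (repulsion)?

The two most frequent classes are m+ f (172) and m f+ (187); these are the parental (non-recombinant) types.
So the F1 carried m+ f on one chromosome and m f+ on the other — the recessive alleles are on opposite chromosomes (trans / repulsion).

trans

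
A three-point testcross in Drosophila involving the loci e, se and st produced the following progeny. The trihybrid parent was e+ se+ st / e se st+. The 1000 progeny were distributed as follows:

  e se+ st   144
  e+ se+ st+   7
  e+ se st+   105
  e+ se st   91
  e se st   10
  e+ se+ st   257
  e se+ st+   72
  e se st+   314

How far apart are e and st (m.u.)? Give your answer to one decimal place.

26.6 m.u.

The two rarest classes, e+ se+ st+ and e se st, are the double crossovers. Comparing them with the parentals, only the st allele has switched, so st is the middle locus and the order is se – st – e.
Crossovers in the st–e interval produce the single-crossover classes e se+ st and e+ se st+ (144 + 105 = 249) plus the double crossovers (17).
RF(st–e) = (249 + 17) / 1000 = 266/1000 = 0.2660 → 26.6 m.u.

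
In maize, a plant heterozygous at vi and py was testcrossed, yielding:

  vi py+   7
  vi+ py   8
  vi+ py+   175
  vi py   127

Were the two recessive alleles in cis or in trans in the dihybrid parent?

The two most frequent classes are vi+ py+ (175) and vi py (127); these are the parental (non-recombinant) types.
So the F1 carried vi+ py+ on one chromosome and vi py on the other — the recessive alleles are on the same chromosome (cis / coupling).

cis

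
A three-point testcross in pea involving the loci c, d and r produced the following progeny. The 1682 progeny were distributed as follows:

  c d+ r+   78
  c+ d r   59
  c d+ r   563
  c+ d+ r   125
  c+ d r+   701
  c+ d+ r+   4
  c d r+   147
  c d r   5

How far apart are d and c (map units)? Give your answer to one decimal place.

The two most frequent reciprocal classes, c+ d r+ and c d+ r, are the parental types, so the F1 was c+ d r+ / c d+ r.
The two rarest classes, c+ d+ r+ and c d r, are the double crossovers. Comparing them with the parentals, only the d allele has switched, so d is the middle locus and the order is r – d – c.
Crossovers in the d–c interval produce the single-crossover classes c d r+ and c+ d+ r (147 + 125 = 272) plus the double crossovers (9).
RF(d–c) = (272 + 9) / 1682 = 281/1682 = 0.1671 → 16.7 map units.

16.7 map units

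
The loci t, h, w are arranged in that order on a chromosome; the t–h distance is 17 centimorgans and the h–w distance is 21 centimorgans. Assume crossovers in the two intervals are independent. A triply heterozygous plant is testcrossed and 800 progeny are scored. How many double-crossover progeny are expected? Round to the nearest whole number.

Map distances give recombination frequencies of 0.170 and 0.210 for the two intervals.
With no interference, expected double-crossover frequency = 0.170 × 0.210 = 0.03570.
Expected number = 0.03570 × 800 = 28.56 ≈ 29.

29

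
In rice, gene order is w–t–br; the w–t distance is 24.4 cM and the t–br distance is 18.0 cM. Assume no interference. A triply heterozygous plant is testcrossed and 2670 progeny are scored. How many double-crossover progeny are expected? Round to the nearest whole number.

117

Map distances give recombination frequencies of 0.244 and 0.180 for the two intervals.
With no interference, expected double-crossover frequency = 0.244 × 0.180 = 0.04392.
Expected number = 0.04392 × 2670 = 117.27 ≈ 117.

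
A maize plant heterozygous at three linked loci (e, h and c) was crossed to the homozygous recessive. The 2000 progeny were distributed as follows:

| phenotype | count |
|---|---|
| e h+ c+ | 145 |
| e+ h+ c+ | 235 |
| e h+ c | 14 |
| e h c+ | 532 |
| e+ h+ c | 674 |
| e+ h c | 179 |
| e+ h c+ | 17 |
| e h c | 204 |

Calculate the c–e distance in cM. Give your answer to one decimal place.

The two most frequent reciprocal classes, e+ h+ c and e h c+, are the parental types, so the F1 was e+ h+ c / e h c+.
The two rarest classes, e h+ c and e+ h c+, are the double crossovers. Comparing them with the parentals, only the e allele has switched, so e is the middle locus and the order is h – e – c.
Crossovers in the e–c interval produce the single-crossover classes e+ h+ c+ and e h c (235 + 204 = 439) plus the double crossovers (31).
RF(e–c) = (439 + 31) / 2000 = 470/2000 = 0.2350 → 23.5 cM.

23.5 cM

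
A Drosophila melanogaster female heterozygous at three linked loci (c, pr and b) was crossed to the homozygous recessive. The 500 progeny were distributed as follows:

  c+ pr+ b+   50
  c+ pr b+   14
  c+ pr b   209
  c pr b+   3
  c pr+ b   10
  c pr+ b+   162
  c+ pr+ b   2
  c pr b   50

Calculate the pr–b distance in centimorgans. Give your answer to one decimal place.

The two most frequent reciprocal classes, c pr+ b+ and c+ pr b, are the parental types, so the F1 was c pr+ b+ / c+ pr b.
The two rarest classes, c pr b+ and c+ pr+ b, are the double crossovers. Comparing them with the parentals, only the pr allele has switched, so pr is the middle locus and the order is b – pr – c.
Crossovers in the b–pr interval produce the single-crossover classes c pr+ b and c+ pr b+ (10 + 14 = 24) plus the double crossovers (5).
RF(b–pr) = (24 + 5) / 500 = 29/500 = 0.0580 → 5.8 centimorgans.

5.8 centimorgans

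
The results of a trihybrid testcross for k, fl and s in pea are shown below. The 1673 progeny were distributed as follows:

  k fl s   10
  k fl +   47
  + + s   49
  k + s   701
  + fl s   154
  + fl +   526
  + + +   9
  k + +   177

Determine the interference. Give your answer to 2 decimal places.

0.21

The two most frequent reciprocal classes, k + s and + fl +, are the parental types, so the F1 was k + s / + fl +.
The two rarest classes, k fl s and + + +, are the double crossovers. Comparing them with the parentals, only the fl allele has switched, so fl is the middle locus and the order is k – fl – s.
k–fl: (96 + 19)/1673 = 0.0687; fl–s: (331 + 19)/1673 = 0.2092.
Expected DCO frequency = 0.0687 × 0.2092 ≈ 0.01437; observed = 19/1673 ≈ 0.01136.
Coefficient of coincidence = 0.01136/0.01437 ≈ 0.79; interference = 1 − 0.79 = 0.21.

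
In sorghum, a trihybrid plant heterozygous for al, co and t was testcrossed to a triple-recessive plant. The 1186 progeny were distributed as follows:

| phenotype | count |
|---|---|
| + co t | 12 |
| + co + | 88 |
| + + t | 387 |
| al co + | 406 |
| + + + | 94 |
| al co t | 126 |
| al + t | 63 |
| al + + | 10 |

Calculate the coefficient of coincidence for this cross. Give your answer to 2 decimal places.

The two most frequent reciprocal classes, al co + and + + t, are the parental types, so the F1 was al co + / + + t.
The two rarest classes, al + + and + co t, are the double crossovers. Comparing them with the parentals, only the co allele has switched, so co is the middle locus and the order is al – co – t.
al–co: (151 + 22)/1186 = 0.1459; co–t: (220 + 22)/1186 = 0.2040.
Expected DCO frequency = 0.1459 × 0.2040 ≈ 0.02976; observed = 22/1186 ≈ 0.01855.
Coefficient of coincidence = 0.01855/0.02976 ≈ 0.62.

0.62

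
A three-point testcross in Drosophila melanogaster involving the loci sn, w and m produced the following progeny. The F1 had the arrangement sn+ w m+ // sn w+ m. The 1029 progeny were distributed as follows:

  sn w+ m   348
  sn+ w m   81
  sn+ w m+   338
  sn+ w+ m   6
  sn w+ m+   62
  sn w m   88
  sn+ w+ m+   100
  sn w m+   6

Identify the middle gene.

sn

The two rarest classes, sn w m+ and sn+ w+ m, are the double crossovers. Comparing them with the parentals, only the sn allele has switched, so sn is the middle locus and the order is w – sn – m.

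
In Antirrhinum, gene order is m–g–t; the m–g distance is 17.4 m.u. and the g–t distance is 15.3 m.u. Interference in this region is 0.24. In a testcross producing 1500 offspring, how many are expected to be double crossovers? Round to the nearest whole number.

Map distances give recombination frequencies of 0.174 and 0.153 for the two intervals.
With interference 0.24 (so coincidence = 0.76), expected double-crossover frequency = 0.174 × 0.153 × 0.76 = 0.02023.
Expected number = 0.02023 × 1500 = 30.35 ≈ 30.

30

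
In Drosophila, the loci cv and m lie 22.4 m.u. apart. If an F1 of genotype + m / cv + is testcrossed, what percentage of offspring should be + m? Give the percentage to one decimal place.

38.8%

A map distance of 22.4 m.u. corresponds to a recombination frequency of 0.224.
The F1 is + m / cv +, so + m is a parental gamete class with expected frequency (1 − r)/2 = 0.776/2 = 0.3880.
That is 0.3880 = 38.8% of the progeny.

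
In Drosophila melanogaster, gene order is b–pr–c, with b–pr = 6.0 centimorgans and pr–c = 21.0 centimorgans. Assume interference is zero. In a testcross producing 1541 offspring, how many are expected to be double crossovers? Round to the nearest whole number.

Map distances give recombination frequencies of 0.060 and 0.210 for the two intervals.
With no interference, expected double-crossover frequency = 0.060 × 0.210 = 0.01260.
Expected number = 0.01260 × 1541 = 19.42 ≈ 19.

19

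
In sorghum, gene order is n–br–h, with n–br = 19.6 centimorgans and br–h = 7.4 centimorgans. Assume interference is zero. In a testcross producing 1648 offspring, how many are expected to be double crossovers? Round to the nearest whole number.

Map distances give recombination frequencies of 0.196 and 0.074 for the two intervals.
With no interference, expected double-crossover frequency = 0.196 × 0.074 = 0.01450.
Expected number = 0.01450 × 1648 = 23.90 ≈ 24.

24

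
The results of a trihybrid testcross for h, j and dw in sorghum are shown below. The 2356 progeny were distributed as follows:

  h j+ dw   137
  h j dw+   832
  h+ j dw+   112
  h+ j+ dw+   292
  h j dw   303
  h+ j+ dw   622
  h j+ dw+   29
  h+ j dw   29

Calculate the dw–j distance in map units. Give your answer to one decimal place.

27.7 map units

The two most frequent reciprocal classes, h j dw+ and h+ j+ dw, are the parental types, so the F1 was h j dw+ / h+ j+ dw.
The two rarest classes, h j+ dw+ and h+ j dw, are the double crossovers. Comparing them with the parentals, only the j allele has switched, so j is the middle locus and the order is dw – j – h.
Crossovers in the dw–j interval produce the single-crossover classes h j dw and h+ j+ dw+ (303 + 292 = 595) plus the double crossovers (58).
RF(dw–j) = (595 + 58) / 2356 = 653/2356 = 0.2772 → 27.7 map units.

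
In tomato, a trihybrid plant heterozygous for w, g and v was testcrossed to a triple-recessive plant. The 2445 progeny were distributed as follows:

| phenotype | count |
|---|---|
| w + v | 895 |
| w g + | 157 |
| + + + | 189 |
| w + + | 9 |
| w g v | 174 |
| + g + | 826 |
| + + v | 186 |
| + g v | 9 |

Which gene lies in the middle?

The two most frequent reciprocal classes, + g + and w + v, are the parental types, so the F1 was + g + / w + v.
The two rarest classes, + g v and w + +, are the double crossovers. Comparing them with the parentals, only the v allele has switched, so v is the middle locus and the order is g – v – w.

v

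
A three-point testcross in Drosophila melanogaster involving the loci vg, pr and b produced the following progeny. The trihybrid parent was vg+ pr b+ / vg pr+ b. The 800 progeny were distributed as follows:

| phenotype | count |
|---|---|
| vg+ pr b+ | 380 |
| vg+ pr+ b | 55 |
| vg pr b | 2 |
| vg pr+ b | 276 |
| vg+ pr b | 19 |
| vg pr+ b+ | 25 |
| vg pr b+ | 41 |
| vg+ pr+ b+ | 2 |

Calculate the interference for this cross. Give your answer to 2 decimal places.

The two rarest classes, vg+ pr+ b+ and vg pr b, are the double crossovers. Comparing them with the parentals, only the pr allele has switched, so pr is the middle locus and the order is b – pr – vg.
b–pr: (44 + 4)/800 = 0.0600; pr–vg: (96 + 4)/800 = 0.1250.
Expected DCO frequency = 0.0600 × 0.1250 ≈ 0.00750; observed = 4/800 ≈ 0.00500.
Coefficient of coincidence = 0.00500/0.00750 ≈ 0.67; interference = 1 − 0.67 = 0.33.

0.33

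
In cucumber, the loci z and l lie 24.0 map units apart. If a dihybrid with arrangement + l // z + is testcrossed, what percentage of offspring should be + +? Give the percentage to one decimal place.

12.0%

A map distance of 24.0 map units corresponds to a recombination frequency of 0.240.
The F1 is + l / z +, so + + is a recombinant gamete class with expected frequency r/2 = 0.240/2 = 0.1200.
That is 0.1200 = 12.0% of the progeny.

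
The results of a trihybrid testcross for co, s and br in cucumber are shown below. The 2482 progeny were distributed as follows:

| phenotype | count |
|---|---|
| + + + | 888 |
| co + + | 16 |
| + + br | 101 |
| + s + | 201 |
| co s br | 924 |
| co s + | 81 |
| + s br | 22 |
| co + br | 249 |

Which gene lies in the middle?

The two most frequent reciprocal classes, co s br and + + +, are the parental types, so the F1 was co s br / + + +.
The two rarest classes, + s br and co + +, are the double crossovers. Comparing them with the parentals, only the co allele has switched, so co is the middle locus and the order is br – co – s.

co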